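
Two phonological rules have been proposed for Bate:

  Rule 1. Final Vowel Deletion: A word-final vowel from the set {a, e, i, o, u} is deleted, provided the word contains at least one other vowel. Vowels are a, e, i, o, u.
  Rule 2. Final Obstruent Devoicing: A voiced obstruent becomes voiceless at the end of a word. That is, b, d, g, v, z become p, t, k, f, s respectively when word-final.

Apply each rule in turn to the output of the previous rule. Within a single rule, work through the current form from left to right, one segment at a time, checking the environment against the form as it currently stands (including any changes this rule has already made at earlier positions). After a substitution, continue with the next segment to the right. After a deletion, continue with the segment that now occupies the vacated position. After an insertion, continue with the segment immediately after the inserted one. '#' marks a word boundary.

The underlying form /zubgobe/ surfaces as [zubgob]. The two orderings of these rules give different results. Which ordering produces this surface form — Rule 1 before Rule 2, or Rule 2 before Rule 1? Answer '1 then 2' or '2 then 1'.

Order 1 then 2:
  1 Final Vowel Deletion: [zubgobe] → [zubgob]
  2 Final Obstruent Devoicing: [zubgob] → [zubgop]
  result: [zubgop]
Order 2 then 1:
  2 Final Obstruent Devoicing: no change — [zubgobe]
  1 Final Vowel Deletion: [zubgobe] → [zubgob]
  result: [zubgob]

2 then 1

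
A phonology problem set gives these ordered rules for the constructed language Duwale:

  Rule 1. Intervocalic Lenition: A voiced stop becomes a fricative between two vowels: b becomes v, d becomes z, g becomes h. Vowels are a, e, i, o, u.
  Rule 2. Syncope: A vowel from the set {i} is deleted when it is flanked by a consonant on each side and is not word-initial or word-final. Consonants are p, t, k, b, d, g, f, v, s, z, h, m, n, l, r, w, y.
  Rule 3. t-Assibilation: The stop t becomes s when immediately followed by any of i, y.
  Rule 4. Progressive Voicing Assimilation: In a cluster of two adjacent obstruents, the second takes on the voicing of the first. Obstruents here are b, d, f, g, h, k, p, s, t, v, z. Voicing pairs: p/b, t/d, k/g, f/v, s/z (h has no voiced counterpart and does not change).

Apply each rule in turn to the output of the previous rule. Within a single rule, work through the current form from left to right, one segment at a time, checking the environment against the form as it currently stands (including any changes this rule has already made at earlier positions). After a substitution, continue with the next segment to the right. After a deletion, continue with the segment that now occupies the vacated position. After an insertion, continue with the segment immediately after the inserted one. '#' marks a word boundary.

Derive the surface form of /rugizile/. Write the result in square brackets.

[ruhsle]

Rule 1 Intervocalic Lenition: [rugizile] → [ruhizile]
Rule 2 Syncope: [ruhizile] → [ruhzle]
Rule 3 t-Assibilation: no change — [ruhzle]
Rule 4 Progressive Voicing Assimilation: [ruhzle] → [ruhsle]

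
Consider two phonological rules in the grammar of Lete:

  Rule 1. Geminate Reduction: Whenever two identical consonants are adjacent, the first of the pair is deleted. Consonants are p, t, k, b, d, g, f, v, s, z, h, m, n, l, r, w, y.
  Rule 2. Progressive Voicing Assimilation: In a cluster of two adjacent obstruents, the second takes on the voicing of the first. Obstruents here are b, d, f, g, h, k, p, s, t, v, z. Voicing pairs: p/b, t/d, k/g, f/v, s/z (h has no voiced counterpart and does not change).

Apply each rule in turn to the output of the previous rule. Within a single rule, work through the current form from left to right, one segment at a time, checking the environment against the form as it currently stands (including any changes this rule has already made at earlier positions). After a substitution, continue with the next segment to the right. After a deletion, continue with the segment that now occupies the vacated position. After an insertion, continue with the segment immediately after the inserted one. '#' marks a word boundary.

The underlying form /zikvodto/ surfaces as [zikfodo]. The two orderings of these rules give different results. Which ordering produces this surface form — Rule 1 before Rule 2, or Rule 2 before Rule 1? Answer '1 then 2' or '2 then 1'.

2 then 1

Order 1 then 2:
  1 Geminate Reduction: no change — [zikvodto]
  2 Progressive Voicing Assimilation: [zikvodto] → [zikfoddo]
  result: [zikfoddo]
Order 2 then 1:
  2 Progressive Voicing Assimilation: [zikvodto] → [zikfoddo]
  1 Geminate Reduction: [zikfoddo] → [zikfodo]
  result: [zikfodo]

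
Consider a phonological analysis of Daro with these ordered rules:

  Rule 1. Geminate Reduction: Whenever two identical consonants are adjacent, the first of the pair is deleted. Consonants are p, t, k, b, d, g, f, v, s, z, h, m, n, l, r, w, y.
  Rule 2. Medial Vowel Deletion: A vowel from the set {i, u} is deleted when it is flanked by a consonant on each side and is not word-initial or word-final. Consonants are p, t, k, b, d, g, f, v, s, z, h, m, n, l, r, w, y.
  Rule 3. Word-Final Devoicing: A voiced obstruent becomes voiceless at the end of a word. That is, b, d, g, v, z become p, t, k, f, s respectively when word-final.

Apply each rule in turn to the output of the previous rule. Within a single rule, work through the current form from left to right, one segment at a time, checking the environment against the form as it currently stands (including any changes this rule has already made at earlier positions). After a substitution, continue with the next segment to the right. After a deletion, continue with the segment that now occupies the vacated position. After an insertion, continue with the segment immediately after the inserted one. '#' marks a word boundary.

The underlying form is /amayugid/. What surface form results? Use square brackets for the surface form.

[amaygt]

Rule 1 Geminate Reduction: no change — [amayugid]
Rule 2 Medial Vowel Deletion: [amayugid] → [amaygd]
Rule 3 Word-Final Devoicing: [amaygd] → [amaygt]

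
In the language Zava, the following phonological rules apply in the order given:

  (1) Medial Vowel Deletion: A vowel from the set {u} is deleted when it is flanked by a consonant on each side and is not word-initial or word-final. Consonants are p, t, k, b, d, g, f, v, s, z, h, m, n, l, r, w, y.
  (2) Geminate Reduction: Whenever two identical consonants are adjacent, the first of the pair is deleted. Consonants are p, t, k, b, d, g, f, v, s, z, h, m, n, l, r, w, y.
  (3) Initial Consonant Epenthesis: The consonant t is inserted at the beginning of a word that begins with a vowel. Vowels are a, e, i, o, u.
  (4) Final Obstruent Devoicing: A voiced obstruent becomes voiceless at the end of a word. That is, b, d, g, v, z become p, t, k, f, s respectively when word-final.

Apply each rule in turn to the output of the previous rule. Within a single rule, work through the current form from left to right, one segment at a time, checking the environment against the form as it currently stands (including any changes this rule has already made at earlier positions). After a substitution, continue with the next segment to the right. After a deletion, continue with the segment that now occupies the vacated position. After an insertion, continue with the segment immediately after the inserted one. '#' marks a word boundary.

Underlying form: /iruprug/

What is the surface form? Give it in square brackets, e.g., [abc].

(1) Medial Vowel Deletion: [iruprug] → [irprg]
(2) Geminate Reduction: no change — [irprg]
(3) Initial Consonant Epenthesis: [irprg] → [tirprg]
(4) Final Obstruent Devoicing: [tirprg] → [tirprk]

[tirprk]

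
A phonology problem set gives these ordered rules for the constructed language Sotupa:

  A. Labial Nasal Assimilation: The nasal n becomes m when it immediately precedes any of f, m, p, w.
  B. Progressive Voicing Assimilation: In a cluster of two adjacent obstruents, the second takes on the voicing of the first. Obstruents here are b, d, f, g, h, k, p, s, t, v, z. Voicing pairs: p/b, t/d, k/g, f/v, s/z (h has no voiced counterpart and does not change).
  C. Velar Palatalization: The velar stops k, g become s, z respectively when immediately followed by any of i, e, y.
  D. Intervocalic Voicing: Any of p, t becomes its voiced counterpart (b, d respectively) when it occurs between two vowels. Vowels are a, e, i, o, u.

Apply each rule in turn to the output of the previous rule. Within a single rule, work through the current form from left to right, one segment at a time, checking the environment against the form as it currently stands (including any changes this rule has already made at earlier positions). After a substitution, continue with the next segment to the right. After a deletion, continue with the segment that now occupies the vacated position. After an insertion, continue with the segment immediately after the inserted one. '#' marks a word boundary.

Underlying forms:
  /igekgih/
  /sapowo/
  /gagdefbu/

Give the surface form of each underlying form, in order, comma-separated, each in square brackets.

[izeksih], [sabowo], [gagdefpu]

/igekgih/:
  A Labial Nasal Assimilation: no change — [igekgih]
  B Progressive Voicing Assimilation: [igekgih] → [igekkih]
  C Velar Palatalization: [igekkih] → [izeksih]
  D Intervocalic Voicing: no change — [izeksih]
/sapowo/:
  A Labial Nasal Assimilation: no change — [sapowo]
  B Progressive Voicing Assimilation: no change — [sapowo]
  C Velar Palatalization: no change — [sapowo]
  D Intervocalic Voicing: [sapowo] → [sabowo]
/gagdefbu/:
  A Labial Nasal Assimilation: no change — [gagdefbu]
  B Progressive Voicing Assimilation: [gagdefbu] → [gagdefpu]
  C Velar Palatalization: no change — [gagdefpu]
  D Intervocalic Voicing: no change — [gagdefpu]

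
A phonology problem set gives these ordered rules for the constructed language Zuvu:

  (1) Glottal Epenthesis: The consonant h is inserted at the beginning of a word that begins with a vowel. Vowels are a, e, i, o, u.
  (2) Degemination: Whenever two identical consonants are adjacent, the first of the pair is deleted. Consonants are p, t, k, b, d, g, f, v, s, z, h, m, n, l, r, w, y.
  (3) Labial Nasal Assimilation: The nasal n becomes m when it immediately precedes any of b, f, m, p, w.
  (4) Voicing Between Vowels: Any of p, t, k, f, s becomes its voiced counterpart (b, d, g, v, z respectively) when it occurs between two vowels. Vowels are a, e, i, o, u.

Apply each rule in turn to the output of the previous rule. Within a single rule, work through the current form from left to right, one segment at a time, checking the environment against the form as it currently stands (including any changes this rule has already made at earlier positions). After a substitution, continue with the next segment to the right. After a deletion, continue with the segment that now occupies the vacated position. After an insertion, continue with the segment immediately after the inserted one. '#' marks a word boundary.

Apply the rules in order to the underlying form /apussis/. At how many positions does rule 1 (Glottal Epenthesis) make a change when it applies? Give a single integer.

(1) Glottal Epenthesis: [apussis] → [hapussis]
(2) Degemination: [hapussis] → [hapusis]
(3) Labial Nasal Assimilation: no change — [hapusis]
(4) Voicing Between Vowels: [hapusis] → [habuzis]
Rule 1 changed 1 position(s).

1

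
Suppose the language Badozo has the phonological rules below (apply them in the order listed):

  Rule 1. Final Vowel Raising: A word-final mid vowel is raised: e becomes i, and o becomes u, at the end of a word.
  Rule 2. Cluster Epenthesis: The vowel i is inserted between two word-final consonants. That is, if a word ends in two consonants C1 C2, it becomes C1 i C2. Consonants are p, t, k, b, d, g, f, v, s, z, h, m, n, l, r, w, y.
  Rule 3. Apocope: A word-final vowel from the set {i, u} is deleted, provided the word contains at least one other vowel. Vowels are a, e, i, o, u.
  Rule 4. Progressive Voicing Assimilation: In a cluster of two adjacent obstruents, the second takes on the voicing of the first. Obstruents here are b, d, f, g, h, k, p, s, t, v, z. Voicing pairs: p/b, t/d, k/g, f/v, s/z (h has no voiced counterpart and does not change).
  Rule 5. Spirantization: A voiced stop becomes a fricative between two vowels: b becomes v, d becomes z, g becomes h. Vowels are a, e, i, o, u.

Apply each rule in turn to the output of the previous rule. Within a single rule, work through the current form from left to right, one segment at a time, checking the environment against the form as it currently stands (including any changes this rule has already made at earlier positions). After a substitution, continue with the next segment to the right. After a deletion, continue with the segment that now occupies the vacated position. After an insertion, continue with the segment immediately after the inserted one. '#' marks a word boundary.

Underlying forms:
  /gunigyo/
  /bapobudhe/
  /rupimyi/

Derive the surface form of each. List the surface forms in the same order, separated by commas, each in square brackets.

/gunigyo/:
  Rule 1 Final Vowel Raising: [gunigyo] → [gunigyu]
  Rule 2 Cluster Epenthesis: no change — [gunigyu]
  Rule 3 Apocope: [gunigyu] → [gunigy]
  Rule 4 Progressive Voicing Assimilation: no change — [gunigy]
  Rule 5 Spirantization: no change — [gunigy]
/bapobudhe/:
  Rule 1 Final Vowel Raising: [bapobudhe] → [bapobudhi]
  Rule 2 Cluster Epenthesis: no change — [bapobudhi]
  Rule 3 Apocope: [bapobudhi] → [bapobudh]
  Rule 4 Progressive Voicing Assimilation: no change — [bapobudh]
  Rule 5 Spirantization: [bapobudh] → [bapovudh]
/rupimyi/:
  Rule 1 Final Vowel Raising: no change — [rupimyi]
  Rule 2 Cluster Epenthesis: no change — [rupimyi]
  Rule 3 Apocope: [rupimyi] → [rupimy]
  Rule 4 Progressive Voicing Assimilation: no change — [rupimy]
  Rule 5 Spirantization: no change — [rupimy]

[gunigy], [bapovudh], [rupimy]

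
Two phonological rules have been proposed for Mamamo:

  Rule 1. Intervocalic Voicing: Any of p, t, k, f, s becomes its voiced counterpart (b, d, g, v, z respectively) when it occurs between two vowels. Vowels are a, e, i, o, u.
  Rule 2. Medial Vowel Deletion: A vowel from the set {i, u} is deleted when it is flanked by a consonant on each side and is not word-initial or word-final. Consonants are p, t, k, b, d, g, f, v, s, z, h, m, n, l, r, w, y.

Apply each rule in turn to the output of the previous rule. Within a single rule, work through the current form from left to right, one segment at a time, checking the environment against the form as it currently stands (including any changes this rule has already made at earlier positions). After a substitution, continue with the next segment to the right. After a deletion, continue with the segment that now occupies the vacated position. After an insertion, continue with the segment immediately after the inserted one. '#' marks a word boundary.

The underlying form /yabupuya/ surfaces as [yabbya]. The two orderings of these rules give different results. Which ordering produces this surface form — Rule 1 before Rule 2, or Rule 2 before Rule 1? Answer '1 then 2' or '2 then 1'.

Order 1 then 2:
  1 Intervocalic Voicing: [yabupuya] → [yabubuya]
  2 Medial Vowel Deletion: [yabubuya] → [yabbya]
  result: [yabbya]
Order 2 then 1:
  2 Medial Vowel Deletion: [yabupuya] → [yabpya]
  1 Intervocalic Voicing: no change — [yabpya]
  result: [yabpya]

1 then 2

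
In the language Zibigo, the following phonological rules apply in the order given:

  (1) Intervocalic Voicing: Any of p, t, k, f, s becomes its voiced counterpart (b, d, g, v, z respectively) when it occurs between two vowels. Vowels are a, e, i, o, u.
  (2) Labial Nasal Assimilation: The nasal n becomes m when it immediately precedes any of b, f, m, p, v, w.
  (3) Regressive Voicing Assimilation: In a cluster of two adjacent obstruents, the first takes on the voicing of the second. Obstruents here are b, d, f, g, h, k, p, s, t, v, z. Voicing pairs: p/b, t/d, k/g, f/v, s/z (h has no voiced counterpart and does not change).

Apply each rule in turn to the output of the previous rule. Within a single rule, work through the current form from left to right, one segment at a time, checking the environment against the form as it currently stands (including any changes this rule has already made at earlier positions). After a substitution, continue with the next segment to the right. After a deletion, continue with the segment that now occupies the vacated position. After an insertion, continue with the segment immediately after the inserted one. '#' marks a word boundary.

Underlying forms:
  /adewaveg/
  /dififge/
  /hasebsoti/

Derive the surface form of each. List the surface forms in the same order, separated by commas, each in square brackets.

/adewaveg/:
  (1) Intervocalic Voicing: no change — [adewaveg]
  (2) Labial Nasal Assimilation: no change — [adewaveg]
  (3) Regressive Voicing Assimilation: no change — [adewaveg]
/dififge/:
  (1) Intervocalic Voicing: [dififge] → [divifge]
  (2) Labial Nasal Assimilation: no change — [divifge]
  (3) Regressive Voicing Assimilation: [divifge] → [divivge]
/hasebsoti/:
  (1) Intervocalic Voicing: [hasebsoti] → [hazebsodi]
  (2) Labial Nasal Assimilation: no change — [hazebsodi]
  (3) Regressive Voicing Assimilation: [hazebsodi] → [hazepsodi]

[adewaveg], [divivge], [hazepsodi]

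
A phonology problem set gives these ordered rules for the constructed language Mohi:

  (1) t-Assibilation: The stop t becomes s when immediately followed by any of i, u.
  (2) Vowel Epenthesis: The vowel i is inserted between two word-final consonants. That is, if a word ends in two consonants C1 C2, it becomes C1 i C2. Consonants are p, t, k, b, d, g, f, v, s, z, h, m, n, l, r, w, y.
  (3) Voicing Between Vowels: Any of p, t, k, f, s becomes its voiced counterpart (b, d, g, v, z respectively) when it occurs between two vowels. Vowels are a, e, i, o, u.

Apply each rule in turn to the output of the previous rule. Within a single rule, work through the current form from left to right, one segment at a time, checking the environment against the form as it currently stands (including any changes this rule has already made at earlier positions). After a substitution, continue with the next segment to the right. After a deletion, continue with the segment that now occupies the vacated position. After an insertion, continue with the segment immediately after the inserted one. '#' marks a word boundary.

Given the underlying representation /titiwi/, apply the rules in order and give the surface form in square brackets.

(1) t-Assibilation: [titiwi] → [sisiwi]
(2) Vowel Epenthesis: no change — [sisiwi]
(3) Voicing Between Vowels: [sisiwi] → [siziwi]

[siziwi]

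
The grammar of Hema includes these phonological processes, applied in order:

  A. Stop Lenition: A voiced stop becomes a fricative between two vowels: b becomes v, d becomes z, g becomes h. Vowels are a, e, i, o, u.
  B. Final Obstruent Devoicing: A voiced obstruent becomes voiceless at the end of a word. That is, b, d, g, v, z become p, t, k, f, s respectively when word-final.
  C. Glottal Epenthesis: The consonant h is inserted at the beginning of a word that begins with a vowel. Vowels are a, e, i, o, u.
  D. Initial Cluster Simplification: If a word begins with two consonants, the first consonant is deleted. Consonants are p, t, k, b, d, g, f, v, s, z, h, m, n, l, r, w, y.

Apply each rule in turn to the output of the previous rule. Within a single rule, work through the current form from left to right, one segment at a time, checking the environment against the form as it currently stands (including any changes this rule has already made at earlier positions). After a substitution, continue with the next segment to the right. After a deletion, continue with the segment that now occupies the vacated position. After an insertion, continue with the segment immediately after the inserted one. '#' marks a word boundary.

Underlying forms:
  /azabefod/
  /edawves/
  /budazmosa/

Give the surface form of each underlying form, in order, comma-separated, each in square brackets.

/azabefod/:
  A Stop Lenition: [azabefod] → [azavefod]
  B Final Obstruent Devoicing: [azavefod] → [azavefot]
  C Glottal Epenthesis: [azavefot] → [hazavefot]
  D Initial Cluster Simplification: no change — [hazavefot]
/edawves/:
  A Stop Lenition: [edawves] → [ezawves]
  B Final Obstruent Devoicing: no change — [ezawves]
  C Glottal Epenthesis: [ezawves] → [hezawves]
  D Initial Cluster Simplification: no change — [hezawves]
/budazmosa/:
  A Stop Lenition: [budazmosa] → [buzazmosa]
  B Final Obstruent Devoicing: no change — [buzazmosa]
  C Glottal Epenthesis: no change — [buzazmosa]
  D Initial Cluster Simplification: no change — [buzazmosa]

[hazavefot], [hezawves], [buzazmosa]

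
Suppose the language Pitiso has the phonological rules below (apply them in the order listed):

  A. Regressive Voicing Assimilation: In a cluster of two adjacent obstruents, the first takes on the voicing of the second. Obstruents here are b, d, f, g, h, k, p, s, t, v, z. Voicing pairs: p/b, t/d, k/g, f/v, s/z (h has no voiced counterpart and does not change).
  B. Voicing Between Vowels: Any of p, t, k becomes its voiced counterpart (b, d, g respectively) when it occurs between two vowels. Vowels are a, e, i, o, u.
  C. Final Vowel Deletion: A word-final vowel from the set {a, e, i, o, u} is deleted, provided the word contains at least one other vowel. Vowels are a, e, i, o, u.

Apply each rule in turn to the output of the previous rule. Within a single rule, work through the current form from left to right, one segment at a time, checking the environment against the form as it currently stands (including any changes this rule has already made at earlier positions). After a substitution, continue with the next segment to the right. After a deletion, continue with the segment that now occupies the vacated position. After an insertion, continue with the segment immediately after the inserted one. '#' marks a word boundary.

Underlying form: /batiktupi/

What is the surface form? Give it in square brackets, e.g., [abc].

[badiktub]

A Regressive Voicing Assimilation: no change — [batiktupi]
B Voicing Between Vowels: [batiktupi] → [badiktubi]
C Final Vowel Deletion: [badiktubi] → [badiktub]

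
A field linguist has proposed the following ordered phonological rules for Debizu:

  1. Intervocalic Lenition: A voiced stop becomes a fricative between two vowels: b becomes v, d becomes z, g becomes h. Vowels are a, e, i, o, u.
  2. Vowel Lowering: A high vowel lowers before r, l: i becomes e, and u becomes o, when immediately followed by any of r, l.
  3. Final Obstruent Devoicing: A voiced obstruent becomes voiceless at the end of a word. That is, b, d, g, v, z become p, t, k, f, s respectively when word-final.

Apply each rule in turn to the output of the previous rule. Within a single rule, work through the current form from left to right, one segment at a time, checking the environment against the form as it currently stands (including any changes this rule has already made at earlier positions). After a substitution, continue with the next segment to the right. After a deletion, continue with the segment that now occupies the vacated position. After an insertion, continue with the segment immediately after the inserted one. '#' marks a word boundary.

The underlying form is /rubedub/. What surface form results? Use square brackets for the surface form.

[ruvezup]

1 Intervocalic Lenition: [rubedub] → [ruvezub]
2 Vowel Lowering: no change — [ruvezub]
3 Final Obstruent Devoicing: [ruvezub] → [ruvezup]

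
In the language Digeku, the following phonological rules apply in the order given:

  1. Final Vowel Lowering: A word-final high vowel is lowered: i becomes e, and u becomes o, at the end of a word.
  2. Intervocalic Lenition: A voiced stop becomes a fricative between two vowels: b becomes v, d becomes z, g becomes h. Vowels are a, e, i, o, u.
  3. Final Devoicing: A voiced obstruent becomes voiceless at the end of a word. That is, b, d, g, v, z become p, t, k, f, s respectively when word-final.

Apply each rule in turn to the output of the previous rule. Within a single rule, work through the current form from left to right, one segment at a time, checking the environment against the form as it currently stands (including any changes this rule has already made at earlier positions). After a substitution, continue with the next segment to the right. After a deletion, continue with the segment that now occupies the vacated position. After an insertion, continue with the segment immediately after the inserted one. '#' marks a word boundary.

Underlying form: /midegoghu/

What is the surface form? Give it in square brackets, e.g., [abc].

1 Final Vowel Lowering: [midegoghu] → [midegogho]
2 Intervocalic Lenition: [midegogho] → [mizehogho]
3 Final Devoicing: no change — [mizehogho]

[mizehogho]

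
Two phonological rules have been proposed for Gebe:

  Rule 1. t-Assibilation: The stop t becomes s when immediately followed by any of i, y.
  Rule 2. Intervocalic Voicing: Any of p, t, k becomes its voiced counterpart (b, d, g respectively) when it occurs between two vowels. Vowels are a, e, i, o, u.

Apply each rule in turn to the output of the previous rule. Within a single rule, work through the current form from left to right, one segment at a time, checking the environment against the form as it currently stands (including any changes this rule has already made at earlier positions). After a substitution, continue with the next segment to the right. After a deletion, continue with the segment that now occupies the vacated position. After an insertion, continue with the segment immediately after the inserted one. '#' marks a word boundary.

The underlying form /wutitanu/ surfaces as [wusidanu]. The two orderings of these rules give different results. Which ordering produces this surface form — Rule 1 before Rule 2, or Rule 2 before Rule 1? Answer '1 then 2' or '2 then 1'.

Order 1 then 2:
  1 t-Assibilation: [wutitanu] → [wusitanu]
  2 Intervocalic Voicing: [wusitanu] → [wusidanu]
  result: [wusidanu]
Order 2 then 1:
  2 Intervocalic Voicing: [wutitanu] → [wudidanu]
  1 t-Assibilation: no change — [wudidanu]
  result: [wudidanu]

1 then 2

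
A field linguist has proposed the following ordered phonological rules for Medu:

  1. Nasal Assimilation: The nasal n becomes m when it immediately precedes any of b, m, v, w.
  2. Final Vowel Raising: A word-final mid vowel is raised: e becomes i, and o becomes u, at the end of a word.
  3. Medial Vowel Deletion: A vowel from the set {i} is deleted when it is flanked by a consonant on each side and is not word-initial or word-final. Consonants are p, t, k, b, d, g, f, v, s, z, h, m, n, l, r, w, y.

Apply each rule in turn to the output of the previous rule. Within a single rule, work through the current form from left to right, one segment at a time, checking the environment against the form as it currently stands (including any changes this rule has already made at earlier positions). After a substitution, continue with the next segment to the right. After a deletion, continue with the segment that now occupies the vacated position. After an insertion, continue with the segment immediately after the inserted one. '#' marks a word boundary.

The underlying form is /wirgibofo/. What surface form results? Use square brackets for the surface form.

1 Nasal Assimilation: no change — [wirgibofo]
2 Final Vowel Raising: [wirgibofo] → [wirgibofu]
3 Medial Vowel Deletion: [wirgibofu] → [wrgbofu]

[wrgbofu]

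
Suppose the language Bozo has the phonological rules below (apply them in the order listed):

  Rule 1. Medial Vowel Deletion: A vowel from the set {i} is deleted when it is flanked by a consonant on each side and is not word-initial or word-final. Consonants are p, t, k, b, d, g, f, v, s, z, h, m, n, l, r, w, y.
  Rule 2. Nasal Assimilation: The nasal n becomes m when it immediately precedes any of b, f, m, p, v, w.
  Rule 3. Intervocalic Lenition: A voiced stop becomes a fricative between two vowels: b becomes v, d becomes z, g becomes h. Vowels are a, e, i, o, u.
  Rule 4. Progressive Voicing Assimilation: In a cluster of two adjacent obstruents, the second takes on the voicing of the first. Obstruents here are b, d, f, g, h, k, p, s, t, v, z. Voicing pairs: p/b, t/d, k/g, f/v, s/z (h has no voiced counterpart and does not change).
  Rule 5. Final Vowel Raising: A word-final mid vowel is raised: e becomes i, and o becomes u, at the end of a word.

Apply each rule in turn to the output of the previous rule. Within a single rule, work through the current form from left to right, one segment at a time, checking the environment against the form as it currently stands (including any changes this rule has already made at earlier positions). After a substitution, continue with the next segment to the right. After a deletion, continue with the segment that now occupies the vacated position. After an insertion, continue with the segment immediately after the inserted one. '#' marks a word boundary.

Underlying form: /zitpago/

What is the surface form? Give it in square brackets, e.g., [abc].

Rule 1 Medial Vowel Deletion: [zitpago] → [ztpago]
Rule 2 Nasal Assimilation: no change — [ztpago]
Rule 3 Intervocalic Lenition: [ztpago] → [ztpaho]
Rule 4 Progressive Voicing Assimilation: [ztpaho] → [zdbaho]
Rule 5 Final Vowel Raising: [zdbaho] → [zdbahu]

[zdbahu]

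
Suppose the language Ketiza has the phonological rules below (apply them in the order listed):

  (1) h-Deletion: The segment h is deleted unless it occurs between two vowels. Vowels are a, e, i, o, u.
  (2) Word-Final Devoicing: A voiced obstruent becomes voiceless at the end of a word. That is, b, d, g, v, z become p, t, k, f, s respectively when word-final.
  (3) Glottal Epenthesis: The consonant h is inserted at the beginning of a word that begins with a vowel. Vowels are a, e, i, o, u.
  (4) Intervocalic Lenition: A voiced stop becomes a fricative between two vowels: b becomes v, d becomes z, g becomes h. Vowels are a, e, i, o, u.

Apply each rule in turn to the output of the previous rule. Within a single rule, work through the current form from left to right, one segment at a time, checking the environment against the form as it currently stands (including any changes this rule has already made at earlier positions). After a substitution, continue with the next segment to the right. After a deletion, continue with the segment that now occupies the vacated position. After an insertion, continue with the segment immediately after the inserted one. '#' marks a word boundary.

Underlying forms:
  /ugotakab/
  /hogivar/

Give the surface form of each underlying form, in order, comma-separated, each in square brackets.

/ugotakab/:
  (1) h-Deletion: no change — [ugotakab]
  (2) Word-Final Devoicing: [ugotakab] → [ugotakap]
  (3) Glottal Epenthesis: [ugotakap] → [hugotakap]
  (4) Intervocalic Lenition: [hugotakap] → [huhotakap]
/hogivar/:
  (1) h-Deletion: [hogivar] → [ogivar]
  (2) Word-Final Devoicing: no change — [ogivar]
  (3) Glottal Epenthesis: [ogivar] → [hogivar]
  (4) Intervocalic Lenition: [hogivar] → [hohivar]

[huhotakap], [hohivar]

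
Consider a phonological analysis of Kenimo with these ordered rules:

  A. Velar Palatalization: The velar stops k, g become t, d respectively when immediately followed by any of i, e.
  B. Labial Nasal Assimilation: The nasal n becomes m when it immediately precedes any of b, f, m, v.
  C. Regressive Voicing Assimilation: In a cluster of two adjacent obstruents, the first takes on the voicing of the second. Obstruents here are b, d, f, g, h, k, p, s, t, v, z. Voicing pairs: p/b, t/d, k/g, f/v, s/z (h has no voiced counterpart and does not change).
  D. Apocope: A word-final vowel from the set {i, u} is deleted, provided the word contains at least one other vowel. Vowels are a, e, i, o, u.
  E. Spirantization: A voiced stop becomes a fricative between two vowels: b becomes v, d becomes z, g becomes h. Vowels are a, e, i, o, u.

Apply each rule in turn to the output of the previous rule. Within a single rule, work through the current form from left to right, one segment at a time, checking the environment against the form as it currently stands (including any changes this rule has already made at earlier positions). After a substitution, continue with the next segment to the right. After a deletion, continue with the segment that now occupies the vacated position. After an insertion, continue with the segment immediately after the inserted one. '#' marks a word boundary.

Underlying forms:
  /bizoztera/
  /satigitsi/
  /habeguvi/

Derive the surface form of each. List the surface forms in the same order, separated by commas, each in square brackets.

[bizostera], [satizits], [havehuv]

/bizoztera/:
  A Velar Palatalization: no change — [bizoztera]
  B Labial Nasal Assimilation: no change — [bizoztera]
  C Regressive Voicing Assimilation: [bizoztera] → [bizostera]
  D Apocope: no change — [bizostera]
  E Spirantization: no change — [bizostera]
/satigitsi/:
  A Velar Palatalization: [satigitsi] → [satiditsi]
  B Labial Nasal Assimilation: no change — [satiditsi]
  C Regressive Voicing Assimilation: no change — [satiditsi]
  D Apocope: [satiditsi] → [satidits]
  E Spirantization: [satidits] → [satizits]
/habeguvi/:
  A Velar Palatalization: no change — [habeguvi]
  B Labial Nasal Assimilation: no change — [habeguvi]
  C Regressive Voicing Assimilation: no change — [habeguvi]
  D Apocope: [habeguvi] → [habeguv]
  E Spirantization: [habeguv] → [havehuv]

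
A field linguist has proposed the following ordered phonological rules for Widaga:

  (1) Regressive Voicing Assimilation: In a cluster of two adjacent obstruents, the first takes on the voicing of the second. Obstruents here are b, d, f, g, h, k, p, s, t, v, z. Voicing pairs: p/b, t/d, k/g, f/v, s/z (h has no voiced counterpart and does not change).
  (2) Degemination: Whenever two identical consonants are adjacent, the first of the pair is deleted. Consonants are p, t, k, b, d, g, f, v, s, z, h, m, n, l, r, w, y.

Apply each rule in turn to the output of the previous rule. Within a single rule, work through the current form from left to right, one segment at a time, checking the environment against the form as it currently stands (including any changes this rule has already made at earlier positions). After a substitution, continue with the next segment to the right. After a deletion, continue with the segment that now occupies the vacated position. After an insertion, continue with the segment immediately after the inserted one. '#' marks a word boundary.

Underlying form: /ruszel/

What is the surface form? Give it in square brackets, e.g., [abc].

(1) Regressive Voicing Assimilation: [ruszel] → [ruzzel]
(2) Degemination: [ruzzel] → [ruzel]

[ruzel]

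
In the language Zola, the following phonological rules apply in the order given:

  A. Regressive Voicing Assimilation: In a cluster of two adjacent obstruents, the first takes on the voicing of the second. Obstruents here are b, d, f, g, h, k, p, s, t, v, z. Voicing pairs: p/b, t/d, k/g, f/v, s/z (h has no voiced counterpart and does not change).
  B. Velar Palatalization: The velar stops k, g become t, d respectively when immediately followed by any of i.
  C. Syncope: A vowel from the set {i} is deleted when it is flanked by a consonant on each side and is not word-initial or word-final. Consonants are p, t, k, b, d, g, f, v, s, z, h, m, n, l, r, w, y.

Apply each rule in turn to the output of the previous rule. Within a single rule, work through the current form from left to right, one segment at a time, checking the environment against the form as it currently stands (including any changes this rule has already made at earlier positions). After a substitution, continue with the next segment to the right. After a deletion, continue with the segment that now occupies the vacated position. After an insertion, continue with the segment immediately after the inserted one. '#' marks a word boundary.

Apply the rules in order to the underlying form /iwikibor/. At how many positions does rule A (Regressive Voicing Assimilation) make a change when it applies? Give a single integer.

0

A Regressive Voicing Assimilation: no change — [iwikibor]
B Velar Palatalization: [iwikibor] → [iwitibor]
C Syncope: [iwitibor] → [iwtbor]
Rule A changed 0 position(s).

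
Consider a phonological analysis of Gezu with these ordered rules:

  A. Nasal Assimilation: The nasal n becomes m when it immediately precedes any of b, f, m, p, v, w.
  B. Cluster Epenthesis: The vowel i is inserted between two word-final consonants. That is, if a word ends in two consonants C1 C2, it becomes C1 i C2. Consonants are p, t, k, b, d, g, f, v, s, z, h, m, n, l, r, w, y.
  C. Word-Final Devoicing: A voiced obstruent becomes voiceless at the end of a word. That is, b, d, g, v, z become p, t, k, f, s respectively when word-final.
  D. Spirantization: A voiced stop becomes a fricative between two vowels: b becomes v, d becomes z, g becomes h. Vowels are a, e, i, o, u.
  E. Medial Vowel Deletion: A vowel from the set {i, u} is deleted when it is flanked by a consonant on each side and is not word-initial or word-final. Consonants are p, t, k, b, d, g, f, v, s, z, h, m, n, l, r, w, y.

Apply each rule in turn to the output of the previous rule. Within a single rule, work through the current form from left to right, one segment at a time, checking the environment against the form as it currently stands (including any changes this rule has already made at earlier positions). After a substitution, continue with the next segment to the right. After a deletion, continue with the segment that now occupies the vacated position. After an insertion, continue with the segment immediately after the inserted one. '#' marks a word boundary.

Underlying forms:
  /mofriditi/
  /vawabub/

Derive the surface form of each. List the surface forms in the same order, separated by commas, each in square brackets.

/mofriditi/:
  A Nasal Assimilation: no change — [mofriditi]
  B Cluster Epenthesis: no change — [mofriditi]
  C Word-Final Devoicing: no change — [mofriditi]
  D Spirantization: [mofriditi] → [mofriziti]
  E Medial Vowel Deletion: [mofriziti] → [mofrzti]
/vawabub/:
  A Nasal Assimilation: no change — [vawabub]
  B Cluster Epenthesis: no change — [vawabub]
  C Word-Final Devoicing: [vawabub] → [vawabup]
  D Spirantization: [vawabup] → [vawavup]
  E Medial Vowel Deletion: [vawavup] → [vawavp]

[mofrzti], [vawavp]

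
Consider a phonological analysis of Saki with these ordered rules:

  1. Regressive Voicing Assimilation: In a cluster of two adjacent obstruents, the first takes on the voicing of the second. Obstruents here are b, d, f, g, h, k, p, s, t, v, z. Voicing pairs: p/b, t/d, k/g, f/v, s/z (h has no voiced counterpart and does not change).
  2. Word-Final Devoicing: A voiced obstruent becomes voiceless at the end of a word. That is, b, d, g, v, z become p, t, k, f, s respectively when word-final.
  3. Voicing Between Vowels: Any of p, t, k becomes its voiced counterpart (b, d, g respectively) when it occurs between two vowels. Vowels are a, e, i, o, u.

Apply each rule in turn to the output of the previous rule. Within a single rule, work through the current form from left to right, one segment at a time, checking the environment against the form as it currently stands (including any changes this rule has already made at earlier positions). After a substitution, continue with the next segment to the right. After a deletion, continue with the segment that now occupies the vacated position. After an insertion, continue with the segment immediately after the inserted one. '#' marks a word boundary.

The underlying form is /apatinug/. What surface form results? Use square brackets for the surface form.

[abadinuk]

1 Regressive Voicing Assimilation: no change — [apatinug]
2 Word-Final Devoicing: [apatinug] → [apatinuk]
3 Voicing Between Vowels: [apatinuk] → [abadinuk]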